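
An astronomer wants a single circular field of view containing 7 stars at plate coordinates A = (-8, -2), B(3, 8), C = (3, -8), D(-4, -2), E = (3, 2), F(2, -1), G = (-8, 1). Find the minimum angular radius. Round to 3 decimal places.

8.467

By Welzl's lemma the MEC is supported by two points (diametrically opposite) or three points (on a circumcircle).
The minimum enclosing circle is determined by three boundary points: A, B, C.
Their circumcentre is (5/22, 0) with r² = 34697/484.
The farthest remaining point G is at distance² 33245/484 ≤ 34697/484.
r = √(34697/484) ≈ 8.467.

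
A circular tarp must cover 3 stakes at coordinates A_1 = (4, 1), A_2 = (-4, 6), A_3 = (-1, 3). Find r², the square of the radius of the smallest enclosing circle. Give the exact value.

22.25

Side lengths²: A_1A_2² = 89, A_1A_3² = 29, A_2A_3² = 18.
Since A_1A_2² = 89 ≥ 29 + 18 = 47, the angle opposite A_1A_2 is not acute, so the smallest enclosing circle has A_1A_2 as diameter.
Centre = midpoint of A_1A_2 = (0, 3.5), r² = 89/4 = 22.25.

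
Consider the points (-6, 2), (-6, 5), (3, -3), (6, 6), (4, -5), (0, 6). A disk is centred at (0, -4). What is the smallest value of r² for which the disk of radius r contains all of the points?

The required radius is the distance from (0, -4) to the farthest point.
Squared distances: 72, 117, 10, 136, 17, 100.
Maximum is 136, attained at (6, 6).

136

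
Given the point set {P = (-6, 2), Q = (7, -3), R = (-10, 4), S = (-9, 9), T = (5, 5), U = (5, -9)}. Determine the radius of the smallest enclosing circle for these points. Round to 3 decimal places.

11.402

The minimum enclosing circle of a finite set is fixed by two of the points (as a diameter) or three (as a circumcircle).
The farthest pair is S–U with squared distance 520. The circle on this segment as diameter has centre (-2, 0) and r² = 520/4 = 130.
Check P: distance² to centre = 20 ≤ 130, so it lies inside.
All remaining points lie in this disk, and no smaller disk contains both endpoints, so this is the minimum enclosing circle.
r = √130 ≈ 11.402.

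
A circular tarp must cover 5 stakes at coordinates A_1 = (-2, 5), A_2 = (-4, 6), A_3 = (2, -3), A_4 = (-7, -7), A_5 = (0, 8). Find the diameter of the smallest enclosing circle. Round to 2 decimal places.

16.55

By Welzl's lemma the MEC is supported by two points (diametrically opposite) or three points (on a circumcircle).
The farthest pair is A_4–A_5 with squared distance 274. The circle on this segment as diameter has centre (-3.5, 0.5) and r² = 274/4 = 68.5.
Check A_1: distance² to centre = 22.5 ≤ 68.5, so it lies inside.
All remaining points lie in this disk, and no smaller disk contains both endpoints, so this is the minimum enclosing circle.
Diameter = 2r = 2√(68.5) ≈ 16.55.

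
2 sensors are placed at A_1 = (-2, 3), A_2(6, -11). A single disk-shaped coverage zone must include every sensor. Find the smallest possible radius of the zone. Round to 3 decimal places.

8.062

The smallest circle enclosing two points has them as diameter endpoints.
Centre = midpoint = (2, -4); r² = |A_1A_2|²/4 = 260/4 = 65.
r = √65 ≈ 8.062.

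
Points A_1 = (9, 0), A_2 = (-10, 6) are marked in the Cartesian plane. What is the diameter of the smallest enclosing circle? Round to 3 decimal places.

The smallest circle enclosing two points has them as diameter endpoints.
Centre = midpoint = (-0.5, 3); r² = |A_1A_2|²/4 = 397/4 = 99.25.
Diameter = 2r = 2√(99.25) ≈ 19.925.

19.925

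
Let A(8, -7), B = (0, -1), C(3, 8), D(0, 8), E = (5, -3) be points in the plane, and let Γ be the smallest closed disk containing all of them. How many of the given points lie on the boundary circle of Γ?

2

The minimum enclosing circle of a finite set is fixed by two of the points (as a diameter) or three (as a circumcircle).
The farthest pair is A–D with squared distance 289. The circle on this segment as diameter has centre (4, 0.5) and r² = 289/4 = 72.25.
Check B: distance² to centre = 18.25 ≤ 72.25, so it lies inside.
All remaining points lie in this disk, and no smaller disk contains both endpoints, so this is the minimum enclosing circle.
The points at distance exactly r from the centre are A, D — 2 points.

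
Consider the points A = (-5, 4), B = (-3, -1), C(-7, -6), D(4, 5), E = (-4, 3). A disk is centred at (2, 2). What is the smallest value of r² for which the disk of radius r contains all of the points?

145

The required radius is the distance from (2, 2) to the farthest point.
Squared distances: 53, 34, 145, 13, 37.
Maximum is 145, attained at C.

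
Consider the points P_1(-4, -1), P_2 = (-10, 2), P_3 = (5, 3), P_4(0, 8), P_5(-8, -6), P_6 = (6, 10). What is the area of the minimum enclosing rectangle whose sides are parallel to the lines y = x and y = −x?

210

In coordinates u = x + y, v = x − y the rectangle is axis-aligned; the map (x,y)→(u,v) scales areas by 2.
u-values: -5, -8, 8, 8, -14, 16; range = 16 − (-14) = 30.
v-values: -3, -12, 2, -8, -2, -4; range = 2 − (-12) = 14.
Area = (30 × 14) / 2 = 210.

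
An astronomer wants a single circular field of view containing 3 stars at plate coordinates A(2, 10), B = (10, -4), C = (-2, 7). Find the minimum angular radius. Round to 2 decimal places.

Side lengths²: AB² = 260, AC² = 25, BC² = 265.
Since BC² = 265 < 260 + 25 = 285, the triangle is acute, so the smallest enclosing circle is the circumcircle.
Circumcentre = (4.6875, 2.25), r² = 67.28515625.
r = √(67.28515625) ≈ 8.20.

8.20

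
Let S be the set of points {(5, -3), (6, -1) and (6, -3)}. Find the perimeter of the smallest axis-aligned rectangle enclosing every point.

6

Width = max x − min x = 6 − 5 = 1.
Height = max y − min y = -1 − (-3) = 2.
Perimeter = 2(1 + 2) = 6.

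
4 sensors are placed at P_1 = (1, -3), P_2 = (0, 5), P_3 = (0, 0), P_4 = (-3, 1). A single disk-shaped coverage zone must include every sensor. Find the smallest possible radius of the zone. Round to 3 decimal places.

The minimum enclosing circle of a finite set is fixed by two of the points (as a diameter) or three (as a circumcircle).
The farthest pair is P_1–P_2 with squared distance 65. The circle on this segment as diameter has centre (0.5, 1) and r² = 65/4 = 16.25.
Check P_3: distance² to centre = 1.25 ≤ 16.25, so it lies inside.
All remaining points lie in this disk, and no smaller disk contains both endpoints, so this is the minimum enclosing circle.
r = √(16.25) ≈ 4.031.

4.031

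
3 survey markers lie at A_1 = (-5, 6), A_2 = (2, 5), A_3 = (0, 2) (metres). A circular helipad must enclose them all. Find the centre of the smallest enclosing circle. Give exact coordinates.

(-71/46, 239/46)

Side lengths²: A_1A_2² = 50, A_1A_3² = 41, A_2A_3² = 13.
Since A_1A_2² = 50 < 41 + 13 = 54, the triangle is acute, so the smallest enclosing circle is the circumcircle.
Circumcentre = (-71/46, 239/46), r² = 13325/1058.
Centre = (-71/46, 239/46).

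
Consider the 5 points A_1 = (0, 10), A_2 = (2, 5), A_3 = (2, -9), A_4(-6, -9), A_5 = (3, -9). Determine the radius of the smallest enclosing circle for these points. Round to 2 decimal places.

The minimum enclosing circle of a finite set is fixed by two of the points (as a diameter) or three (as a circumcircle).
The minimum enclosing circle is determined by three boundary points: A_1, A_4, A_5.
Their circumcentre is (-1.5, 1/38) with r² = 73445/722.
The farthest remaining point A_3 is at distance² 67669/722 ≤ 73445/722.
r = √(73445/722) ≈ 10.09.

10.09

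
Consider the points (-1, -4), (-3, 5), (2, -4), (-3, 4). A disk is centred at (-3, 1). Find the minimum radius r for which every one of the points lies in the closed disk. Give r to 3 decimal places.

7.071

The required radius is the distance from (-3, 1) to the farthest point.
Squared distances: 29, 16, 50, 9.
Maximum is 50, attained at (2, -4).
r = √50 ≈ 7.071.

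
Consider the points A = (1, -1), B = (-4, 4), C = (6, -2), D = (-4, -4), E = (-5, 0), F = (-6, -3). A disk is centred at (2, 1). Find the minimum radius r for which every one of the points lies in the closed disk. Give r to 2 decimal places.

The required radius is the distance from (2, 1) to the farthest point.
Squared distances: 5, 45, 25, 61, 50, 80.
Maximum is 80, attained at F.
r = √80 ≈ 8.94.

8.94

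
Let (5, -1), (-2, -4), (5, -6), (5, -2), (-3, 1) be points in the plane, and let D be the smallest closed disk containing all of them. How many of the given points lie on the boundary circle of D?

2

The farthest pair is (5, -6)–(-3, 1) with squared distance 113. The circle on this segment as diameter has centre (1, -2.5) and r² = 113/4 = 28.25.
Check (5, -1): distance² to centre = 18.25 ≤ 28.25, so it lies inside.
All remaining points lie in this disk, and no smaller disk contains both endpoints, so this is the minimum enclosing circle.
The points at distance exactly r from the centre are (5, -6), (-3, 1) — 2 points.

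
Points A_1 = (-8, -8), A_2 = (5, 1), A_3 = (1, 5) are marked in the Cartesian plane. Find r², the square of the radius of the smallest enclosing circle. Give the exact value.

15625/242

Side lengths²: A_1A_2² = 250, A_1A_3² = 250, A_2A_3² = 32.
Since A_1A_3² = 250 < 250 + 32 = 282, the triangle is acute, so the smallest enclosing circle is the circumcircle.
Circumcentre = (-51/22, -51/22), r² = 15625/242.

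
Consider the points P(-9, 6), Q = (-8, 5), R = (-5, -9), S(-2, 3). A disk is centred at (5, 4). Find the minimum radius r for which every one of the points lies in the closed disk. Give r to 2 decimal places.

The required radius is the distance from (5, 4) to the farthest point.
Squared distances: 200, 170, 269, 50.
Maximum is 269, attained at R.
r = √269 ≈ 16.40.

16.40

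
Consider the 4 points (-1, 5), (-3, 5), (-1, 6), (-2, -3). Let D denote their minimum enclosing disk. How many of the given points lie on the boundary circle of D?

A smallest enclosing disk is always determined by at most three of the input points on its boundary.
The farthest pair is (-1, 6)–(-2, -3) with squared distance 82. The circle on this segment as diameter has centre (-1.5, 1.5) and r² = 82/4 = 20.5.
Check (-1, 5): distance² to centre = 12.5 ≤ 20.5, so it lies inside.
All remaining points lie in this disk, and no smaller disk contains both endpoints, so this is the minimum enclosing circle.
The points at distance exactly r from the centre are (-1, 6), (-2, -3) — 2 points.

2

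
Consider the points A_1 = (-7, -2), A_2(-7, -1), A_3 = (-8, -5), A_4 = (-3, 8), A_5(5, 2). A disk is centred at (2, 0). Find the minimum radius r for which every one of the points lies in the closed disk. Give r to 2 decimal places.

The required radius is the distance from (2, 0) to the farthest point.
Squared distances: 85, 82, 125, 89, 13.
Maximum is 125, attained at A_3.
r = √125 ≈ 11.18.

11.18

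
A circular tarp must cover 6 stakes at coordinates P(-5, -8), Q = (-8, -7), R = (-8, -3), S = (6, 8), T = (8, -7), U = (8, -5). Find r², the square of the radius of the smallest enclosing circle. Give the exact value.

96409/900

The minimum enclosing circle is determined by three boundary points: Q, S, T.
Their circumcentre is (0, -13/30) with r² = 96409/900.
The farthest remaining point U is at distance² 76369/900 ≤ 96409/900.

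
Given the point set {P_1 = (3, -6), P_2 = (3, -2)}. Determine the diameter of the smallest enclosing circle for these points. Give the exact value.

4

The smallest circle enclosing two points has them as diameter endpoints.
Centre = midpoint = (3, -4); r² = |P_1P_2|²/4 = 16/4 = 4.
Diameter = 2r = 2√4 = 4.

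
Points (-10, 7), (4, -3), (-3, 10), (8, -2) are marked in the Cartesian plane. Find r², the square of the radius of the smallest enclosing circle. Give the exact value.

101.25

The farthest pair is (-10, 7)–(8, -2) with squared distance 405. The circle on this segment as diameter has centre (-1, 2.5) and r² = 405/4 = 101.25.
Check (4, -3): distance² to centre = 55.25 ≤ 101.25, so it lies inside.
All remaining points lie in this disk, and no smaller disk contains both endpoints, so this is the minimum enclosing circle.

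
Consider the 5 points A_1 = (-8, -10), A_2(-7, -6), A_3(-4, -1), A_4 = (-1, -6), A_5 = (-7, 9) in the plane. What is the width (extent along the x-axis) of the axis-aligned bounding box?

7

max x = -1, min x = -8, so width = 7.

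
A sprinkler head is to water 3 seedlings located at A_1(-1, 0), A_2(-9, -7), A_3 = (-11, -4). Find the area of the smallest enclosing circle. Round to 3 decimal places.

Side lengths²: A_1A_2² = 113, A_1A_3² = 116, A_2A_3² = 13.
Since A_1A_3² = 116 < 113 + 13 = 126, the triangle is acute, so the smallest enclosing circle is the circumcircle.
Circumcentre = (-109/19, -101/38), r² = 42601/1444.
Area = π·r² = π·42601/1444 ≈ 92.684.

92.684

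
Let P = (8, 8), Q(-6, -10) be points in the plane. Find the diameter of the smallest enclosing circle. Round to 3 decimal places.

22.804

The smallest circle enclosing two points has them as diameter endpoints.
Centre = midpoint = (1, -1); r² = |PQ|²/4 = 520/4 = 130.
Diameter = 2r = 2√130 ≈ 22.804.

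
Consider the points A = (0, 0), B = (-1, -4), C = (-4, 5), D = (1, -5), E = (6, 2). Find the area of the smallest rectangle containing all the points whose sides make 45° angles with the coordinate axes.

In coordinates u = x + y, v = x − y the rectangle is axis-aligned; the map (x,y)→(u,v) scales areas by 2.
u-values: 0, -5, 1, -4, 8; range = 8 − (-5) = 13.
v-values: 0, 3, -9, 6, 4; range = 6 − (-9) = 15.
Area = (13 × 15) / 2 = 97.5.

97.5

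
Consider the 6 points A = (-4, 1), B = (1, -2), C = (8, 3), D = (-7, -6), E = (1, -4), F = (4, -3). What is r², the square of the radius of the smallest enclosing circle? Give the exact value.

A smallest enclosing disk is always determined by at most three of the input points on its boundary.
The farthest pair is C–D with squared distance 306. The circle on this segment as diameter has centre (0.5, -1.5) and r² = 306/4 = 76.5.
Check A: distance² to centre = 26.5 ≤ 76.5, so it lies inside.
All remaining points lie in this disk, and no smaller disk contains both endpoints, so this is the minimum enclosing circle.

76.5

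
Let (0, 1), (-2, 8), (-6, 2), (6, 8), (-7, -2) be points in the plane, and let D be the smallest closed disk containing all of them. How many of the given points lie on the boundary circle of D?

2

A smallest enclosing disk is always determined by at most three of the input points on its boundary.
The farthest pair is (6, 8)–(-7, -2) with squared distance 269. The circle on this segment as diameter has centre (-0.5, 3) and r² = 269/4 = 67.25.
Check (0, 1): distance² to centre = 4.25 ≤ 67.25, so it lies inside.
All remaining points lie in this disk, and no smaller disk contains both endpoints, so this is the minimum enclosing circle.
The points at distance exactly r from the centre are (6, 8), (-7, -2) — 2 points.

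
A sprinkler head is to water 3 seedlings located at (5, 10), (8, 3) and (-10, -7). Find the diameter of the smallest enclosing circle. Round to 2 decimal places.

22.67

Call the three points A, B, C in the order given.
Side lengths²: AB² = 58, AC² = 514, BC² = 424.
Since AC² = 514 ≥ 424 + 58 = 482, the angle opposite AC is not acute, so the smallest enclosing circle has AC as diameter.
Centre = midpoint of AC = (-2.5, 1.5), r² = 514/4 = 128.5.
Diameter = 2r = 2√(128.5) ≈ 22.67.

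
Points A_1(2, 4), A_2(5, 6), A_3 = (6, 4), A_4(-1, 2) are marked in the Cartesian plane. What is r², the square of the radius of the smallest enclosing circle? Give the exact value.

13.45703125

By Welzl's lemma the MEC is supported by two points (diametrically opposite) or three points (on a circumcircle).
The minimum enclosing circle is determined by three boundary points: A_2, A_3, A_4.
Their circumcentre is (2.375, 3.4375) with r² = 13.45703125.
The farthest remaining point A_1 is at distance² 0.45703125 ≤ 13.45703125.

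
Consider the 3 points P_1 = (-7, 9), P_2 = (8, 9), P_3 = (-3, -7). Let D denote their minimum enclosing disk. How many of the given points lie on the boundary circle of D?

3

Side lengths²: P_1P_2² = 225, P_1P_3² = 272, P_2P_3² = 377.
Since P_2P_3² = 377 < 272 + 225 = 497, the triangle is acute, so the smallest enclosing circle is the circumcircle.
Circumcentre = (0.5, 2.375), r² = 100.140625.
The points at distance exactly r from the centre are P_1, P_2, P_3 — 3 points.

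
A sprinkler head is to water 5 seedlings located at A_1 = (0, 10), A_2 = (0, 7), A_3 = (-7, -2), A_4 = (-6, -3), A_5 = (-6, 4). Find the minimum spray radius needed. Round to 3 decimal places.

7.159

A smallest enclosing disk is always determined by at most three of the input points on its boundary.
The farthest pair is A_1–A_4 with squared distance 205. The circle on this segment as diameter has centre (-3, 3.5) and r² = 205/4 = 51.25.
Check A_2: distance² to centre = 21.25 ≤ 51.25, so it lies inside.
All remaining points lie in this disk, and no smaller disk contains both endpoints, so this is the minimum enclosing circle.
r = √(51.25) ≈ 7.159.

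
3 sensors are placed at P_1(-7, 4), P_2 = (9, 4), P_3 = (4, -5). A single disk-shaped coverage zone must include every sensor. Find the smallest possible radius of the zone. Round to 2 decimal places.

8.13

Side lengths²: P_1P_2² = 256, P_1P_3² = 202, P_2P_3² = 106.
Since P_1P_2² = 256 < 202 + 106 = 308, the triangle is acute, so the smallest enclosing circle is the circumcircle.
Circumcentre = (1, 23/9), r² = 5353/81.
r = √(5353/81) ≈ 8.13.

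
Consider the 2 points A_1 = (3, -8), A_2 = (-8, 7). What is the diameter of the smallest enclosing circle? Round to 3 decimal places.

18.601

The smallest circle enclosing two points has them as diameter endpoints.
Centre = midpoint = (-2.5, -0.5); r² = |A_1A_2|²/4 = 346/4 = 86.5.
Diameter = 2r = 2√(86.5) ≈ 18.601.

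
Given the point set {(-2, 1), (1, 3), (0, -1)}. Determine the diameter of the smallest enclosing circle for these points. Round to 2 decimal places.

Call the three points A, B, C in the order given.
Side lengths²: AB² = 13, AC² = 8, BC² = 17.
Since BC² = 17 < 13 + 8 = 21, the triangle is acute, so the smallest enclosing circle is the circumcircle.
Circumcentre = (0.1, 1.1), r² = 4.42.
Diameter = 2r = 2√(4.42) ≈ 4.20.

4.20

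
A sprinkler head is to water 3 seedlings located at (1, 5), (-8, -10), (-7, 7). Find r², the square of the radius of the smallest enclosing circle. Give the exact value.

41905/529

Call the three points A, B, C in the order given.
Side lengths²: AB² = 306, AC² = 68, BC² = 290.
Since AB² = 306 < 290 + 68 = 358, the triangle is acute, so the smallest enclosing circle is the circumcircle.
Circumcentre = (-113/23, -38/23), r² = 41905/529.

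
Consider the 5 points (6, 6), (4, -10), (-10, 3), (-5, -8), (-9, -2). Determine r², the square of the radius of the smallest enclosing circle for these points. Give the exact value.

100.594

The minimum enclosing circle of a finite set is fixed by two of the points (as a diameter) or three (as a circumcircle).
The minimum enclosing circle is determined by three boundary points: (6, 6), (4, -10), (-10, 3).
Their circumcentre is (-0.92, -1.26) with r² = 100.594.
The farthest remaining point (-9, -2) is at distance² 65.834 ≤ 100.594.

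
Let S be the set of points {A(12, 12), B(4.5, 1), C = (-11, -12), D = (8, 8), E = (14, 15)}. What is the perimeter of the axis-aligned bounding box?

104

Width = max x − min x = 14 − (-11) = 25.
Height = max y − min y = 15 − (-12) = 27.
Perimeter = 2(25 + 27) = 104.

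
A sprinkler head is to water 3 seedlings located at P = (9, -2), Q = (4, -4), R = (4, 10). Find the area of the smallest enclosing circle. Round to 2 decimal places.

Side lengths²: PQ² = 29, PR² = 169, QR² = 196.
Since QR² = 196 < 169 + 29 = 198, the triangle is acute, so the smallest enclosing circle is the circumcircle.
Circumcentre = (4.1, 3), r² = 49.01.
Area = π·r² = π·49.01 ≈ 153.97.

153.97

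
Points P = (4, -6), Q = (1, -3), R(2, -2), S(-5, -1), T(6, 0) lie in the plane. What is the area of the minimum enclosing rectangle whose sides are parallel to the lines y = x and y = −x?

In coordinates u = x + y, v = x − y the rectangle is axis-aligned; the map (x,y)→(u,v) scales areas by 2.
u-values: -2, -2, 0, -6, 6; range = 6 − (-6) = 12.
v-values: 10, 4, 4, -4, 6; range = 10 − (-4) = 14.
Area = (12 × 14) / 2 = 84.

84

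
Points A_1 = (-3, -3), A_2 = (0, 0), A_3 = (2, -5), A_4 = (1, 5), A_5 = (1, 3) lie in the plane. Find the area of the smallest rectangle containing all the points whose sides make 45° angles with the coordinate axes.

66

In coordinates u = x + y, v = x − y the rectangle is axis-aligned; the map (x,y)→(u,v) scales areas by 2.
u-values: -6, 0, -3, 6, 4; range = 6 − (-6) = 12.
v-values: 0, 0, 7, -4, -2; range = 7 − (-4) = 11.
Area = (12 × 11) / 2 = 66.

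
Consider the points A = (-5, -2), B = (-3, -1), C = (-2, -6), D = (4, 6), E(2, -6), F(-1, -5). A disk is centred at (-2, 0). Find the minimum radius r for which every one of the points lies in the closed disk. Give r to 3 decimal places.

8.485

The required radius is the distance from (-2, 0) to the farthest point.
Squared distances: 13, 2, 36, 72, 52, 26.
Maximum is 72, attained at D.
r = √72 ≈ 8.485.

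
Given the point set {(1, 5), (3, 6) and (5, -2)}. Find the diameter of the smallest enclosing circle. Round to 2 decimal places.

Call the three points A, B, C in the order given.
Side lengths²: AB² = 5, AC² = 65, BC² = 68.
Since BC² = 68 < 65 + 5 = 70, the triangle is acute, so the smallest enclosing circle is the circumcircle.
Circumcentre = (34/9, 35/18), r² = 5525/324.
Diameter = 2r = 2√(5525/324) ≈ 8.26.

8.26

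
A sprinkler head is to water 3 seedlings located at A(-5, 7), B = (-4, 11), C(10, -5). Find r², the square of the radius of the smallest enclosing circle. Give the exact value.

113

Side lengths²: AB² = 17, AC² = 369, BC² = 452.
Since BC² = 452 ≥ 369 + 17 = 386, the angle opposite BC is not acute, so the smallest enclosing circle has BC as diameter.
Centre = midpoint of BC = (3, 3), r² = 452/4 = 113.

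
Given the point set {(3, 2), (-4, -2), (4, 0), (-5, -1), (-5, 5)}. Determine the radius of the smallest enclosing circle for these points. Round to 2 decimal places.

A smallest enclosing disk is always determined by at most three of the input points on its boundary.
The minimum enclosing circle is determined by three boundary points: (4, 0), (-5, -1), (-5, 5).
Their circumcentre is (-7/9, 2) with r² = 2173/81.
The farthest remaining point (-4, -2) is at distance² 2137/81 ≤ 2173/81.
r = √(2173/81) ≈ 5.18.

5.18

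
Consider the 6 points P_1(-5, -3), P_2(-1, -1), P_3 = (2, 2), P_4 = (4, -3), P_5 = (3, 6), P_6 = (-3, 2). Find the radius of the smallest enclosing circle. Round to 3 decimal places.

A smallest enclosing disk is always determined by at most three of the input points on its boundary.
The minimum enclosing circle is determined by three boundary points: P_1, P_4, P_5.
Their circumcentre is (-0.5, 19/18) with r² = 5945/162.
The farthest remaining point P_3 is at distance² 1157/162 ≤ 5945/162.
r = √(5945/162) ≈ 6.058.

6.058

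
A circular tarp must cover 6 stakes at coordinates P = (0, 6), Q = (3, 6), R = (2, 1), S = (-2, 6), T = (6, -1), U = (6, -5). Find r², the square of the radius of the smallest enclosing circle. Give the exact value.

46.25

The minimum enclosing circle of a finite set is fixed by two of the points (as a diameter) or three (as a circumcircle).
The farthest pair is S–U with squared distance 185. The circle on this segment as diameter has centre (2, 0.5) and r² = 185/4 = 46.25.
Check P: distance² to centre = 34.25 ≤ 46.25, so it lies inside.
All remaining points lie in this disk, and no smaller disk contains both endpoints, so this is the minimum enclosing circle.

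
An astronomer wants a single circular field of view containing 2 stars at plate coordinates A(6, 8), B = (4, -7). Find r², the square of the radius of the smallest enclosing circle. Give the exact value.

The smallest circle enclosing two points has them as diameter endpoints.
Centre = midpoint = (5, 0.5); r² = |AB|²/4 = 229/4 = 57.25.

57.25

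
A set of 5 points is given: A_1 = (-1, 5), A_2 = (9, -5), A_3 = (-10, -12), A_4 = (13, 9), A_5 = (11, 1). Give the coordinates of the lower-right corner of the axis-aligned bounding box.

x-range [-10, 13], y-range [-12, 9].
The lower-right corner is (13, -12).

(13, -12)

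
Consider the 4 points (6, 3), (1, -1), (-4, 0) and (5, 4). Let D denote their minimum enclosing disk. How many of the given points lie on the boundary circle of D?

The farthest pair is (6, 3)–(-4, 0) with squared distance 109. The circle on this segment as diameter has centre (1, 1.5) and r² = 109/4 = 27.25.
Check (1, -1): distance² to centre = 6.25 ≤ 27.25, so it lies inside.
All remaining points lie in this disk, and no smaller disk contains both endpoints, so this is the minimum enclosing circle.
The points at distance exactly r from the centre are (6, 3), (-4, 0) — 2 points.

2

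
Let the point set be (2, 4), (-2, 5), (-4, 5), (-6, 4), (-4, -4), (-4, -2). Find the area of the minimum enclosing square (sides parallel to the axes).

The bounding box has width 8 and height 9.
An axis-aligned square enclosing the set must have side ≥ max(width, height).
So the minimum side is max(8, 9) = 9.
Area = 9² = 81.

81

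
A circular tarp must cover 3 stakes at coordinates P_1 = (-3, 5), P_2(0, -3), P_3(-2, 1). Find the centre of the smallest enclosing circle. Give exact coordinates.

(-1.5, 1)

Side lengths²: P_1P_2² = 73, P_1P_3² = 17, P_2P_3² = 20.
Since P_1P_2² = 73 ≥ 20 + 17 = 37, the angle opposite P_1P_2 is not acute, so the smallest enclosing circle has P_1P_2 as diameter.
Centre = midpoint of P_1P_2 = (-1.5, 1), r² = 73/4 = 18.25.
Centre = (-1.5, 1).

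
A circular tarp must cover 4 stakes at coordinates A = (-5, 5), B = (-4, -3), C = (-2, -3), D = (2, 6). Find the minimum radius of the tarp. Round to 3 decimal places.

By Welzl's lemma the MEC is supported by two points (diametrically opposite) or three points (on a circumcircle).
The farthest pair is B–D with squared distance 117. The circle on this segment as diameter has centre (-1, 1.5) and r² = 117/4 = 29.25.
Check A: distance² to centre = 28.25 ≤ 29.25, so it lies inside.
All remaining points lie in this disk, and no smaller disk contains both endpoints, so this is the minimum enclosing circle.
r = √(29.25) ≈ 5.408.

5.408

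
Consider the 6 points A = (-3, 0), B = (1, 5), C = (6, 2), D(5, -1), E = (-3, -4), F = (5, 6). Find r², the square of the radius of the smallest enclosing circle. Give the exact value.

41

A smallest enclosing disk is always determined by at most three of the input points on its boundary.
The farthest pair is E–F with squared distance 164. The circle on this segment as diameter has centre (1, 1) and r² = 164/4 = 41.
Check A: distance² to centre = 17 ≤ 41, so it lies inside.
All remaining points lie in this disk, and no smaller disk contains both endpoints, so this is the minimum enclosing circle.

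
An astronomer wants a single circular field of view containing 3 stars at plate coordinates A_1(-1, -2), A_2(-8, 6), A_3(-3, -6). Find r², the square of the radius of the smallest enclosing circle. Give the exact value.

Side lengths²: A_1A_2² = 113, A_1A_3² = 20, A_2A_3² = 169.
Since A_2A_3² = 169 ≥ 113 + 20 = 133, the angle opposite A_2A_3 is not acute, so the smallest enclosing circle has A_2A_3 as diameter.
Centre = midpoint of A_2A_3 = (-5.5, 0), r² = 169/4 = 42.25.

42.25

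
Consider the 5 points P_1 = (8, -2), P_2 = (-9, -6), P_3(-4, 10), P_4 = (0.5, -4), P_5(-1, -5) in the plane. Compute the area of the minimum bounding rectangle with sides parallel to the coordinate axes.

272

x ranges over [-9, 8], width 17.
y ranges over [-6, 10], height 16.
Area = 17 × 16 = 272.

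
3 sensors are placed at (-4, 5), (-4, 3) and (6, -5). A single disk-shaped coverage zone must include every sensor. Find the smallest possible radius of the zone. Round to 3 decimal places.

Call the three points A, B, C in the order given.
Side lengths²: AB² = 4, AC² = 200, BC² = 164.
Since AC² = 200 ≥ 164 + 4 = 168, the angle opposite AC is not acute, so the smallest enclosing circle has AC as diameter.
Centre = midpoint of AC = (1, 0), r² = 200/4 = 50.
r = √50 ≈ 7.071.

7.071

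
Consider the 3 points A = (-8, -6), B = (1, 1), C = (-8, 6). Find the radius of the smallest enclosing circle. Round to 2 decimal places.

Side lengths²: AB² = 130, AC² = 144, BC² = 106.
Since AC² = 144 < 130 + 106 = 236, the triangle is acute, so the smallest enclosing circle is the circumcircle.
Circumcentre = (-49/9, 0), r² = 3445/81.
r = √(3445/81) ≈ 6.52.

6.52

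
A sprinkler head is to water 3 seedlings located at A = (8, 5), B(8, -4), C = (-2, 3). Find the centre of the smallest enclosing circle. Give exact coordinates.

Side lengths²: AB² = 81, AC² = 104, BC² = 149.
Since BC² = 149 < 104 + 81 = 185, the triangle is acute, so the smallest enclosing circle is the circumcircle.
Circumcentre = (3.7, 0.5), r² = 38.74.
Centre = (3.7, 0.5).

(3.7, 0.5)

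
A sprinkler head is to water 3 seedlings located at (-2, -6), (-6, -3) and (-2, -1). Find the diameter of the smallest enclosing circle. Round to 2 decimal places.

Call the three points A, B, C in the order given.
Side lengths²: AB² = 25, AC² = 25, BC² = 20.
Since AC² = 25 < 25 + 20 = 45, the triangle is acute, so the smallest enclosing circle is the circumcircle.
Circumcentre = (-3.25, -3.5), r² = 7.8125.
Diameter = 2r = 2√(7.8125) ≈ 5.59.

5.59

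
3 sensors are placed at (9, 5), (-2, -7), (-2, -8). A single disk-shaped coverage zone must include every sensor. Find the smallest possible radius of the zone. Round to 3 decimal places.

Call the three points A, B, C in the order given.
Side lengths²: AB² = 265, AC² = 290, BC² = 1.
Since AC² = 290 ≥ 265 + 1 = 266, the angle opposite AC is not acute, so the smallest enclosing circle has AC as diameter.
Centre = midpoint of AC = (3.5, -1.5), r² = 290/4 = 72.5.
r = √(72.5) ≈ 8.515.

8.515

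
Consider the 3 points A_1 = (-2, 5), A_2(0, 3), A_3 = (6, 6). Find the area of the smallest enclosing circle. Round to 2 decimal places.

51.05

Side lengths²: A_1A_2² = 8, A_1A_3² = 65, A_2A_3² = 45.
Since A_1A_3² = 65 ≥ 45 + 8 = 53, the angle opposite A_1A_3 is not acute, so the smallest enclosing circle has A_1A_3 as diameter.
Centre = midpoint of A_1A_3 = (2, 5.5), r² = 65/4 = 16.25.
Area = π·r² = π·16.25 ≈ 51.05.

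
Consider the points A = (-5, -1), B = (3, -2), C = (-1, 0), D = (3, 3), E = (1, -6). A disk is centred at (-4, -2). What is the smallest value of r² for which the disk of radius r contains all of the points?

The required radius is the distance from (-4, -2) to the farthest point.
Squared distances: 2, 49, 13, 74, 41.
Maximum is 74, attained at D.

74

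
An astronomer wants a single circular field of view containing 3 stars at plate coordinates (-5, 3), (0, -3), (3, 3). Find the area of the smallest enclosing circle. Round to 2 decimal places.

59.89

Call the three points A, B, C in the order given.
Side lengths²: AB² = 61, AC² = 64, BC² = 45.
Since AC² = 64 < 61 + 45 = 106, the triangle is acute, so the smallest enclosing circle is the circumcircle.
Circumcentre = (-1, 1.25), r² = 19.0625.
Area = π·r² = π·19.0625 ≈ 59.89.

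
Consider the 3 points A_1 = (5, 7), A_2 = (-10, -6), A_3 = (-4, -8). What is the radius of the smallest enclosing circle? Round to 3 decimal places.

9.925

Side lengths²: A_1A_2² = 394, A_1A_3² = 306, A_2A_3² = 40.
Since A_1A_2² = 394 ≥ 306 + 40 = 346, the angle opposite A_1A_2 is not acute, so the smallest enclosing circle has A_1A_2 as diameter.
Centre = midpoint of A_1A_2 = (-2.5, 0.5), r² = 394/4 = 98.5.
r = √(98.5) ≈ 9.925.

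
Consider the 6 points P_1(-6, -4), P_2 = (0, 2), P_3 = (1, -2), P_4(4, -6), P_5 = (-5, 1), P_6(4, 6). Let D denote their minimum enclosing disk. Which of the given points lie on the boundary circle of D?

P_1, P_4, P_6

The minimum enclosing circle of a finite set is fixed by two of the points (as a diameter) or three (as a circumcircle).
The minimum enclosing circle is determined by three boundary points: P_1, P_4, P_6.
Their circumcentre is (0, 0) with r² = 52.
The farthest remaining point P_5 is at distance² 26 ≤ 52.
The points at distance exactly r from the centre are P_1, P_4, P_6 — 3 points.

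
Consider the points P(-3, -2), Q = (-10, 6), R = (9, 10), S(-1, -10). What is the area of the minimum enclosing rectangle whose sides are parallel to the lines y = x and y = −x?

In coordinates u = x + y, v = x − y the rectangle is axis-aligned; the map (x,y)→(u,v) scales areas by 2.
u-values: -5, -4, 19, -11; range = 19 − (-11) = 30.
v-values: -1, -16, -1, 9; range = 9 − (-16) = 25.
Area = (30 × 25) / 2 = 375.

375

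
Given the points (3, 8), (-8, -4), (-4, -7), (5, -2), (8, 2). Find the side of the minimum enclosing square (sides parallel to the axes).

16

The bounding box has width 16 and height 15.
An axis-aligned square enclosing the set must have side ≥ max(width, height).
So the minimum side is max(16, 15) = 16.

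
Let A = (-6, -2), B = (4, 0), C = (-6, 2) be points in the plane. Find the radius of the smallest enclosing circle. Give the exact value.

Side lengths²: AB² = 104, AC² = 16, BC² = 104.
Since BC² = 104 < 104 + 16 = 120, the triangle is acute, so the smallest enclosing circle is the circumcircle.
Circumcentre = (-1.2, 0), r² = 27.04.
r = √(27.04) = 5.2.

5.2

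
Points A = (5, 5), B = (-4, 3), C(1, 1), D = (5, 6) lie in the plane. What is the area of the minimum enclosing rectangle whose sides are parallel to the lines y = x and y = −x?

42

In coordinates u = x + y, v = x − y the rectangle is axis-aligned; the map (x,y)→(u,v) scales areas by 2.
u-values: 10, -1, 2, 11; range = 11 − (-1) = 12.
v-values: 0, -7, 0, -1; range = 0 − (-7) = 7.
Area = (12 × 7) / 2 = 42.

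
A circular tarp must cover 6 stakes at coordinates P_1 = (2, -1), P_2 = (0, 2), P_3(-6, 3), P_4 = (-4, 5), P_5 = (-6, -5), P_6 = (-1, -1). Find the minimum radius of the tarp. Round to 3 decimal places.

5.375

A smallest enclosing disk is always determined by at most three of the input points on its boundary.
The minimum enclosing circle is determined by three boundary points: P_1, P_4, P_5.
Their circumcentre is (-10/3, -1/3) with r² = 260/9.
The farthest remaining point P_3 is at distance² 164/9 ≤ 260/9.
r = √(260/9) ≈ 5.375.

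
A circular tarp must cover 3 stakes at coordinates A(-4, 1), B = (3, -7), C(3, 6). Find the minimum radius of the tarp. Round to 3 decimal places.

Side lengths²: AB² = 113, AC² = 74, BC² = 169.
Since BC² = 169 < 113 + 74 = 187, the triangle is acute, so the smallest enclosing circle is the circumcircle.
Circumcentre = (33/14, -0.5), r² = 4181/98.
r = √(4181/98) ≈ 6.532.

6.532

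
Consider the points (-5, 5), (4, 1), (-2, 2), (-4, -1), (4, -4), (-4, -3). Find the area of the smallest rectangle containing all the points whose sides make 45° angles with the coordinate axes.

In coordinates u = x + y, v = x − y the rectangle is axis-aligned; the map (x,y)→(u,v) scales areas by 2.
u-values: 0, 5, 0, -5, 0, -7; range = 5 − (-7) = 12.
v-values: -10, 3, -4, -3, 8, -1; range = 8 − (-10) = 18.
Area = (12 × 18) / 2 = 108.

108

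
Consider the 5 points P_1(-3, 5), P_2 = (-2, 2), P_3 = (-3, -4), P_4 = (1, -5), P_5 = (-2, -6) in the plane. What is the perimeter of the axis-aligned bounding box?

Width = max x − min x = 1 − (-3) = 4.
Height = max y − min y = 5 − (-6) = 11.
Perimeter = 2(4 + 11) = 30.

30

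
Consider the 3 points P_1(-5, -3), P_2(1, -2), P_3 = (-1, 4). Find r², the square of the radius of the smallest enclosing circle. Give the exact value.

12025/722

Side lengths²: P_1P_2² = 37, P_1P_3² = 65, P_2P_3² = 40.
Since P_1P_3² = 65 < 40 + 37 = 77, the triangle is acute, so the smallest enclosing circle is the circumcircle.
Circumcentre = (-93/38, 7/38), r² = 12025/722.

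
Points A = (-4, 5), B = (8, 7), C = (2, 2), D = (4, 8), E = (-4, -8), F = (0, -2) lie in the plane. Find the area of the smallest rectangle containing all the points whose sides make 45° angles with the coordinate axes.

In coordinates u = x + y, v = x − y the rectangle is axis-aligned; the map (x,y)→(u,v) scales areas by 2.
u-values: 1, 15, 4, 12, -12, -2; range = 15 − (-12) = 27.
v-values: -9, 1, 0, -4, 4, 2; range = 4 − (-9) = 13.
Area = (27 × 13) / 2 = 175.5.

175.5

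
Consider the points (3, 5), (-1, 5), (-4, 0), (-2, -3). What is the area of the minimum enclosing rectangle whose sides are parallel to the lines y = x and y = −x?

45.5

In coordinates u = x + y, v = x − y the rectangle is axis-aligned; the map (x,y)→(u,v) scales areas by 2.
u-values: 8, 4, -4, -5; range = 8 − (-5) = 13.
v-values: -2, -6, -4, 1; range = 1 − (-6) = 7.
Area = (13 × 7) / 2 = 45.5.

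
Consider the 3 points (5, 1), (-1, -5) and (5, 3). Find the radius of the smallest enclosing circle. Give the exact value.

5

Call the three points A, B, C in the order given.
Side lengths²: AB² = 72, AC² = 4, BC² = 100.
Since BC² = 100 ≥ 72 + 4 = 76, the angle opposite BC is not acute, so the smallest enclosing circle has BC as diameter.
Centre = midpoint of BC = (2, -1), r² = 100/4 = 25.
r = √25 = 5.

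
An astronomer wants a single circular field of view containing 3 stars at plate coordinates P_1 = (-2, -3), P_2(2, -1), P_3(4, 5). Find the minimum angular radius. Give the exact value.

5

Side lengths²: P_1P_2² = 20, P_1P_3² = 100, P_2P_3² = 40.
Since P_1P_3² = 100 ≥ 40 + 20 = 60, the angle opposite P_1P_3 is not acute, so the smallest enclosing circle has P_1P_3 as diameter.
Centre = midpoint of P_1P_3 = (1, 1), r² = 100/4 = 25.
r = √25 = 5.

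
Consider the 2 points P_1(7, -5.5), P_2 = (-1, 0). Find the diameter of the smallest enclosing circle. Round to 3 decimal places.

9.708

The smallest circle enclosing two points has them as diameter endpoints.
Centre = midpoint = (3, -2.75); r² = |P_1P_2|²/4 = 94.25/4 = 23.5625.
Diameter = 2r = 2√(23.5625) ≈ 9.708.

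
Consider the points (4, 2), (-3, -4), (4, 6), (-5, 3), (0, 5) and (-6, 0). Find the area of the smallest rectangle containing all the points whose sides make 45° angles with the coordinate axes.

85

In coordinates u = x + y, v = x − y the rectangle is axis-aligned; the map (x,y)→(u,v) scales areas by 2.
u-values: 6, -7, 10, -2, 5, -6; range = 10 − (-7) = 17.
v-values: 2, 1, -2, -8, -5, -6; range = 2 − (-8) = 10.
Area = (17 × 10) / 2 = 85.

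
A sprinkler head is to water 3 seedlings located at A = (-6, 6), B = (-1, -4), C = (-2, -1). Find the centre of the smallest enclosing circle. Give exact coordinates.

(-3.5, 1)

Side lengths²: AB² = 125, AC² = 65, BC² = 10.
Since AB² = 125 ≥ 65 + 10 = 75, the angle opposite AB is not acute, so the smallest enclosing circle has AB as diameter.
Centre = midpoint of AB = (-3.5, 1), r² = 125/4 = 31.25.
Centre = (-3.5, 1).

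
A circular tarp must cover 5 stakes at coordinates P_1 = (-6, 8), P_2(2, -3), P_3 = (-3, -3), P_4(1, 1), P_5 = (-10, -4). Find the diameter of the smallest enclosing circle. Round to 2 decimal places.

The minimum enclosing circle is determined by three boundary points: P_1, P_2, P_5.
Their circumcentre is (-61/14, 11/14) with r² = 5365/98.
The farthest remaining point P_4 is at distance² 2817/98 ≤ 5365/98.
Diameter = 2r = 2√(5365/98) ≈ 14.80.

14.80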